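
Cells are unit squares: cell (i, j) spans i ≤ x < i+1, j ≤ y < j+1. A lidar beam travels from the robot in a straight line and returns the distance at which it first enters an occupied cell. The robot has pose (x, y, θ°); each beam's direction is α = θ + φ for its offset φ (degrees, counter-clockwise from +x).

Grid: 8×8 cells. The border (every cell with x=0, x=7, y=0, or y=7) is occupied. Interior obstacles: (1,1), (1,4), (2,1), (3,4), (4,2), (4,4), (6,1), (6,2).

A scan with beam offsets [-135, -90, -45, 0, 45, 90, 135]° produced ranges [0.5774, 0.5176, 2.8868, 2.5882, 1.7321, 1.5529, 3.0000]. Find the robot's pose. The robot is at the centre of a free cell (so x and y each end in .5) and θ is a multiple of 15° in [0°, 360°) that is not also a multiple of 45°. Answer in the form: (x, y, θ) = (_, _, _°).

(x, y, θ) = (4.5, 5.5, 15°)

Candidates: 28 free-cell centres × 16 headings = 448 poses. Raycast each; keep the one whose scan matches to 4 dp.
  (3.5, 1.5, 165°): beam 1 = 1.0000 ≠ 0.5774 ✗
  (3.5, 1.5, 300°): beam 1 = 0.5176 ≠ 0.5774 ✗
  (5.5, 6.5, 285°): beam 1 = 1.0000 ≠ 0.5774 ✗
  …
  (4.5, 5.5, 15°): r_1=0.5774, r_2=0.5176, r_3=2.8868, r_4=2.5882, r_5=1.7321, r_6=1.5529, r_7=3.0000 — all match ✓
No second candidate reproduces the full scan.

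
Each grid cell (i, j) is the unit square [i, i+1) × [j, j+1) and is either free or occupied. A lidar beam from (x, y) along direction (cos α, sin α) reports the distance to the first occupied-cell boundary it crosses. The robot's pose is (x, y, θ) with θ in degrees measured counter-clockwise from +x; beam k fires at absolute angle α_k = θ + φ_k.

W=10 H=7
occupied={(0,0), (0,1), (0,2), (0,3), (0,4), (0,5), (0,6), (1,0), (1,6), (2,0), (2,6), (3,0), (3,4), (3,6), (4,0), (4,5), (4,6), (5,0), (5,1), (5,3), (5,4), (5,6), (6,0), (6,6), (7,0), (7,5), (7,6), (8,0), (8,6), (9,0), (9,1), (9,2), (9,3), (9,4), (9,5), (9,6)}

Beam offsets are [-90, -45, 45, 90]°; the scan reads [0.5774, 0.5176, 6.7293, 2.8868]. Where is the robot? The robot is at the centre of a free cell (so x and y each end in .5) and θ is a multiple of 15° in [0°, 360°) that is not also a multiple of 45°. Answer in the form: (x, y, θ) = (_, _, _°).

(x, y, θ) = (2.5, 1.5, 330°)

Enumerate (i+0.5, j+0.5, θ) over the 34 free cells and 16 admissible headings. For each, cast all 4 beams and compare to the given ranges.
  (4.5, 4.5, 60°): beam 3 = 0.5176 ≠ 6.7293 ✗
  (8.5, 4.5, 30°): beam 1 = 1.0000 ≠ 0.5774 ✗
  (5.5, 5.5, 75°): beam 1 = 1.5529 ≠ 0.5774 ✗
  (8.5, 4.5, 285°): beam 1 = 2.5882 ≠ 0.5774 ✗
  (7.5, 2.5, 30°): beam 1 = 1.7321 ≠ 0.5774 ✗
  …
  (2.5, 1.5, 330°): r_1=0.5774, r_2=0.5176, r_3=6.7293, r_4=2.8868 — all match ✓
Only this pose fits every beam.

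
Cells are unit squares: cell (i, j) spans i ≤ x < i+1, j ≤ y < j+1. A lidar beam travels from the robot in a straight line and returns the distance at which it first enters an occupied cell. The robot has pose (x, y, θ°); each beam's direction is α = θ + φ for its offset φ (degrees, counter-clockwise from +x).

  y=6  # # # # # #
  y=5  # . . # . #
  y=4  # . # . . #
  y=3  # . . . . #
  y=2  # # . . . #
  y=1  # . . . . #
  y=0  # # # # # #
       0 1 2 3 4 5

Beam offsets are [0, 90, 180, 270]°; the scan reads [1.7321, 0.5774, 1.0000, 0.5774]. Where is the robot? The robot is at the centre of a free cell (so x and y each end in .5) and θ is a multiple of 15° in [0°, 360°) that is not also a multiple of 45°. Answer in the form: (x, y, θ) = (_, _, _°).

The pose lattice has 17·16 = 272 candidates. Test each by forward raycasting.
  (2.5, 3.5, 255°): beam 1 = 2.5882 ≠ 1.7321 ✗
  (4.5, 1.5, 330°): beam 1 = 0.5774 ≠ 1.7321 ✗
  (4.5, 2.5, 75°): beam 1 = 1.9319 ≠ 1.7321 ✗
  (4.5, 5.5, 255°): beam 1 = 4.6587 ≠ 1.7321 ✗
  …
  (1.5, 4.5, 60°): r_1=1.7321, r_2=0.5774, r_3=1.0000, r_4=0.5774 — all match ✓
No second candidate reproduces the full scan.

(x, y, θ) = (1.5, 4.5, 60°)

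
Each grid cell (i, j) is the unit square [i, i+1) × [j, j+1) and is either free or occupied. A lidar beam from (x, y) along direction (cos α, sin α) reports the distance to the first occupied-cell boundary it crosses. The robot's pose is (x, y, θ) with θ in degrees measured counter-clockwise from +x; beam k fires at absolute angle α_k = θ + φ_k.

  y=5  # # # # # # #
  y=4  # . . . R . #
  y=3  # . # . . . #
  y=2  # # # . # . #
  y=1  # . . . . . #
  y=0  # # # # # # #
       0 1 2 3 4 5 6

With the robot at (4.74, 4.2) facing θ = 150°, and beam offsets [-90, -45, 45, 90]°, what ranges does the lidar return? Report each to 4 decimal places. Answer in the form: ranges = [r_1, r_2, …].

ranges = [0.9238, 0.8282, 1.8014, 1.3856]

beam 1: φ=-90°, α=60°
  cosα=0.5000 sinα=0.8660 | (4,4) | tMaxX 0.5200 tMaxY 0.9238 | tΔX 2.0000 tΔY 1.1547
    t=0.5200 [x] (5,4)
    t=0.9238 [y] (5,5) — stop
  → r_1 = 0.9238
beam 2: φ=-45°, α=105°
  cosα=-0.2588 sinα=0.9659 | (4,4) | tMaxX 2.8591 tMaxY 0.8282 | tΔX 3.8637 tΔY 1.0353
    t=0.8282 [y] (4,5) — stop
  → r_2 = 0.8282
beam 3: φ=45°, α=195°
  cosα=-0.9659 sinα=-0.2588 | (4,4) | tMaxX 0.7661 tMaxY 0.7727 | tΔX 1.0353 tΔY 3.8637
    t=0.7661 [x] (3,4)
    t=0.7727 [y] (3,3)
    t=1.8014 [x] (2,3) — stop
  → r_3 = 1.8014
beam 4: φ=90°, α=240°
  cosα=-0.5000 sinα=-0.8660 | (4,4) | tMaxX 1.4800 tMaxY 0.2309 | tΔX 2.0000 tΔY 1.1547
    t=0.2309 [y] (4,3)
    t=1.3856 [y] (4,2) — stop
  → r_4 = 1.3856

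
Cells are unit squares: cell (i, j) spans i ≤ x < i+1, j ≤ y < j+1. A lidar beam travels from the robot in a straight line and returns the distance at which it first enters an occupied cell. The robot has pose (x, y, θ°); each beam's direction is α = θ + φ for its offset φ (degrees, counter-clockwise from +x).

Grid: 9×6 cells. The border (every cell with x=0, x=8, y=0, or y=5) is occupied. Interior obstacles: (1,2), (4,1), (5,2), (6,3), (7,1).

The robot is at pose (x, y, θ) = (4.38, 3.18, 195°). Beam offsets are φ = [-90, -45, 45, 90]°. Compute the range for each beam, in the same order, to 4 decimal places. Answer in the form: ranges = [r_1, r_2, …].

ranges = [1.8842, 3.6400, 2.5172, 1.2216]

beam 1: φ=-90°, α=105°
  d=(-0.2588,0.9659)  start (4,3)  tX=1.4682 tY=0.8489  stride 1/|dx|=3.8637 1/|dy|=1.0353
    cross y-line → (4,4), t=0.8489
    cross x-line → (3,4), t=1.4682
    cross y-line → (3,5), t=1.8842 (wall)
  → r_1 = 1.8842
beam 2: φ=-45°, α=150°
  d=(-0.8660,0.5000)  start (4,3)  tX=0.4388 tY=1.6400  stride 1/|dx|=1.1547 1/|dy|=2.0000
    cross x-line → (3,3), t=0.4388
    cross x-line → (2,3), t=1.5935
    cross y-line → (2,4), t=1.6400
    cross x-line → (1,4), t=2.7482
    cross y-line → (1,5), t=3.6400 (wall)
  → r_2 = 3.6400
beam 3: φ=45°, α=240°
  d=(-0.5000,-0.8660)  start (4,3)  tX=0.7600 tY=0.2078  stride 1/|dx|=2.0000 1/|dy|=1.1547
    cross y-line → (4,2), t=0.2078
    cross x-line → (3,2), t=0.7600
    cross y-line → (3,1), t=1.3625
    cross y-line → (3,0), t=2.5172 (wall)
  → r_3 = 2.5172
beam 4: φ=90°, α=285°
  d=(0.2588,-0.9659)  start (4,3)  tX=2.3955 tY=0.1863  stride 1/|dx|=3.8637 1/|dy|=1.0353
    cross y-line → (4,2), t=0.1863
    cross y-line → (4,1), t=1.2216 (wall)
  → r_4 = 1.2216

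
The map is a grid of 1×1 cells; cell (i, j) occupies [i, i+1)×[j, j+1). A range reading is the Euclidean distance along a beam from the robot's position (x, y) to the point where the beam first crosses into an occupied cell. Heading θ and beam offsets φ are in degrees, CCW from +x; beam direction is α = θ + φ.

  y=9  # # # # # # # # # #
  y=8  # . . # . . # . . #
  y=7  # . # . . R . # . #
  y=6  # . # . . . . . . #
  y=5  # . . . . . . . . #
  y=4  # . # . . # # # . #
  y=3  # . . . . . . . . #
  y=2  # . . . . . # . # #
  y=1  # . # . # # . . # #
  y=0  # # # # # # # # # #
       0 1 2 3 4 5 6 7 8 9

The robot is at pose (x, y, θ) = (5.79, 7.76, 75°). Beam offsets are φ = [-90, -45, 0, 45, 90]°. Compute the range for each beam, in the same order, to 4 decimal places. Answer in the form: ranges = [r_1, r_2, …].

ranges = [1.2527, 0.4800, 0.8114, 1.4318, 1.8531]

beam 1: φ=-90°, α=345°
  cosα=0.9659 sinα=-0.2588 | (5,7) | tMaxX 0.2174 tMaxY 2.9364 | tΔX 1.0353 tΔY 3.8637
    t=0.2174 [x] (6,7)
    t=1.2527 [x] (7,7) — stop
  → r_1 = 1.2527
beam 2: φ=-45°, α=30°
  cosα=0.8660 sinα=0.5000 | (5,7) | tMaxX 0.2425 tMaxY 0.4800 | tΔX 1.1547 tΔY 2.0000
    t=0.2425 [x] (6,7)
    t=0.4800 [y] (6,8) — stop
  → r_2 = 0.4800
beam 3: φ=0°, α=75°
  cosα=0.2588 sinα=0.9659 | (5,7) | tMaxX 0.8114 tMaxY 0.2485 | tΔX 3.8637 tΔY 1.0353
    t=0.2485 [y] (5,8)
    t=0.8114 [x] (6,8) — stop
  → r_3 = 0.8114
beam 4: φ=45°, α=120°
  cosα=-0.5000 sinα=0.8660 | (5,7) | tMaxX 1.5800 tMaxY 0.2771 | tΔX 2.0000 tΔY 1.1547
    t=0.2771 [y] (5,8)
    t=1.4318 [y] (5,9) — stop
  → r_4 = 1.4318
beam 5: φ=90°, α=165°
  cosα=-0.9659 sinα=0.2588 | (5,7) | tMaxX 0.8179 tMaxY 0.9273 | tΔX 1.0353 tΔY 3.8637
    t=0.8179 [x] (4,7)
    t=0.9273 [y] (4,8)
    t=1.8531 [x] (3,8) — stop
  → r_5 = 1.8531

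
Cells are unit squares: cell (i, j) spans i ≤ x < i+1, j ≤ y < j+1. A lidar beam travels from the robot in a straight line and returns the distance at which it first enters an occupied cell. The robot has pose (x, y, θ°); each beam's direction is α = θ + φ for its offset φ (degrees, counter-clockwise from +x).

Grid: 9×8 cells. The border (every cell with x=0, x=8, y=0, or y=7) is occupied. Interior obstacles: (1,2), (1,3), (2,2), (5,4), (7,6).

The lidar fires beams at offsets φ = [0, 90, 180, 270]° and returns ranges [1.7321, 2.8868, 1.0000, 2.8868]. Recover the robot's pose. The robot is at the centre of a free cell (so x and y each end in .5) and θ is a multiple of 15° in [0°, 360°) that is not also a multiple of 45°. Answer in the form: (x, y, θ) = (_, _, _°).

Enumerate (i+0.5, j+0.5, θ) over the 37 free cells and 16 admissible headings. For each, cast all 4 beams and compare to the given ranges.
  (6.5, 1.5, 210°): beam 1 = 1.0000 ≠ 1.7321 ✗
  (3.5, 1.5, 120°): beam 1 = 1.0000 ≠ 1.7321 ✗
  (6.5, 3.5, 240°): beam 1 = 2.8868 ≠ 1.7321 ✗
  (4.5, 5.5, 300°): beam 1 = 1.0000 ≠ 1.7321 ✗
  (5.5, 6.5, 15°): beam 1 = 1.5529 ≠ 1.7321 ✗
  …
  (6.5, 3.5, 330°): r_1=1.7321, r_2=2.8868, r_3=1.0000, r_4=2.8868 — all match ✓
Only this pose fits every beam.

(x, y, θ) = (6.5, 3.5, 330°)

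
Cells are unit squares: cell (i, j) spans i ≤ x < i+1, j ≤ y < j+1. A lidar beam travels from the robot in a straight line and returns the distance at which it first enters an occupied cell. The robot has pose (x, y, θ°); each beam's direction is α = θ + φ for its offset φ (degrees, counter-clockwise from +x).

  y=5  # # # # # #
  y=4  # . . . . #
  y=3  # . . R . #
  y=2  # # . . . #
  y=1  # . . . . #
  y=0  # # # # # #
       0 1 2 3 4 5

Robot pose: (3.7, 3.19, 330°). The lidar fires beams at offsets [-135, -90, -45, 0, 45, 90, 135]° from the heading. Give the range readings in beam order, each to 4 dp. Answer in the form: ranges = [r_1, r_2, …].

beam 1: φ=-135°, α=195°
  cosα=-0.9659 sinα=-0.2588 | (3,3) | tMaxX 0.7247 tMaxY 0.7341 | tΔX 1.0353 tΔY 3.8637
    t=0.7247 [x] (2,3)
    t=0.7341 [y] (2,2)
    t=1.7600 [x] (1,2) — stop
  → r_1 = 1.7600
beam 2: φ=-90°, α=240°
  cosα=-0.5000 sinα=-0.8660 | (3,3) | tMaxX 1.4000 tMaxY 0.2194 | tΔX 2.0000 tΔY 1.1547
    t=0.2194 [y] (3,2)
    t=1.3741 [y] (3,1)
    t=1.4000 [x] (2,1)
    t=2.5288 [y] (2,0) — stop
  → r_2 = 2.5288
beam 3: φ=-45°, α=285°
  cosα=0.2588 sinα=-0.9659 | (3,3) | tMaxX 1.1591 tMaxY 0.1967 | tΔX 3.8637 tΔY 1.0353
    t=0.1967 [y] (3,2)
    t=1.1591 [x] (4,2)
    t=1.2320 [y] (4,1)
    t=2.2673 [y] (4,0) — stop
  → r_3 = 2.2673
beam 4: φ=0°, α=330°
  cosα=0.8660 sinα=-0.5000 | (3,3) | tMaxX 0.3464 tMaxY 0.3800 | tΔX 1.1547 tΔY 2.0000
    t=0.3464 [x] (4,3)
    t=0.3800 [y] (4,2)
    t=1.5011 [x] (5,2) — stop
  → r_4 = 1.5011
beam 5: φ=45°, α=15°
  cosα=0.9659 sinα=0.2588 | (3,3) | tMaxX 0.3106 tMaxY 3.1296 | tΔX 1.0353 tΔY 3.8637
    t=0.3106 [x] (4,3)
    t=1.3459 [x] (5,3) — stop
  → r_5 = 1.3459
beam 6: φ=90°, α=60°
  cosα=0.5000 sinα=0.8660 | (3,3) | tMaxX 0.6000 tMaxY 0.9353 | tΔX 2.0000 tΔY 1.1547
    t=0.6000 [x] (4,3)
    t=0.9353 [y] (4,4)
    t=2.0900 [y] (4,5) — stop
  → r_6 = 2.0900
beam 7: φ=135°, α=105°
  cosα=-0.2588 sinα=0.9659 | (3,3) | tMaxX 2.7046 tMaxY 0.8386 | tΔX 3.8637 tΔY 1.0353
    t=0.8386 [y] (3,4)
    t=1.8738 [y] (3,5) — stop
  → r_7 = 1.8738

ranges = [1.7600, 2.5288, 2.2673, 1.5011, 1.3459, 2.0900, 1.8738]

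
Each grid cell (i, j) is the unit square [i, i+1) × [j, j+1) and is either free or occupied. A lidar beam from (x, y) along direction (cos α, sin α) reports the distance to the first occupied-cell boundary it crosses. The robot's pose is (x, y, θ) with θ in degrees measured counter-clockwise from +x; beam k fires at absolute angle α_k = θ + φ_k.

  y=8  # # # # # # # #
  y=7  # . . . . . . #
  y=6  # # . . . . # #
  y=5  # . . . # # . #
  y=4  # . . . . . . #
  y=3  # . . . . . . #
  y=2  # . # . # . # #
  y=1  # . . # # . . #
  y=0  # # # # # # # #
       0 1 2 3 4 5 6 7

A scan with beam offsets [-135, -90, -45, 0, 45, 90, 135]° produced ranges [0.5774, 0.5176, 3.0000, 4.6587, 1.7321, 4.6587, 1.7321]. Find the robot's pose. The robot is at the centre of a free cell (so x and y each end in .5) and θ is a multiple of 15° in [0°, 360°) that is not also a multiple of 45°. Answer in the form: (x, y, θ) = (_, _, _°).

(x, y, θ) = (2.5, 6.5, 285°)

The pose lattice has 33·16 = 528 candidates. Test each by forward raycasting.
  (3.5, 6.5, 285°): beam 1 = 2.8868 ≠ 0.5774 ✗
  (3.5, 6.5, 300°): beam 1 = 1.5529 ≠ 0.5774 ✗
  (4.5, 7.5, 210°): beam 1 = 0.5176 ≠ 0.5774 ✗
  (6.5, 7.5, 15°): beam 3 = 0.5774 ≠ 3.0000 ✗
  …
  (2.5, 6.5, 285°): r_1=0.5774, r_2=0.5176, r_3=3.0000, r_4=4.6587, r_5=1.7321, r_6=4.6587, r_7=1.7321 — all match ✓
Only this pose fits every beam.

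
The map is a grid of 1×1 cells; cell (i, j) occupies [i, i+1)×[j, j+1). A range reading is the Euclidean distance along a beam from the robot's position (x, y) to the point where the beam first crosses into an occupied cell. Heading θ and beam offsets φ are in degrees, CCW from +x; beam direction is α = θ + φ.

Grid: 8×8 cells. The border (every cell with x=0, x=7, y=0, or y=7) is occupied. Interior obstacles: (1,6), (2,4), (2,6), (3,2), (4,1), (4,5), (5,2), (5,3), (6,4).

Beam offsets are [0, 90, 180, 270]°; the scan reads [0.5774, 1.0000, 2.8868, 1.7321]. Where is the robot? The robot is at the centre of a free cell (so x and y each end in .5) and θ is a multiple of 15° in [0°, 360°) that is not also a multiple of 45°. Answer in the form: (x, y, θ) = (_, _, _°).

Candidates: 27 free-cell centres × 16 headings = 432 poses. Raycast each; keep the one whose scan matches to 4 dp.
  (2.5, 1.5, 300°): beam 3 = 3.0000 ≠ 2.8868 ✗
  (5.5, 6.5, 240°): beam 1 = 1.0000 ≠ 0.5774 ✗
  (2.5, 2.5, 75°): beam 1 = 1.5529 ≠ 0.5774 ✗
  …
  (1.5, 2.5, 150°): r_1=0.5774, r_2=1.0000, r_3=2.8868, r_4=1.7321 — all match ✓
Only this pose fits every beam.

(x, y, θ) = (1.5, 2.5, 150°)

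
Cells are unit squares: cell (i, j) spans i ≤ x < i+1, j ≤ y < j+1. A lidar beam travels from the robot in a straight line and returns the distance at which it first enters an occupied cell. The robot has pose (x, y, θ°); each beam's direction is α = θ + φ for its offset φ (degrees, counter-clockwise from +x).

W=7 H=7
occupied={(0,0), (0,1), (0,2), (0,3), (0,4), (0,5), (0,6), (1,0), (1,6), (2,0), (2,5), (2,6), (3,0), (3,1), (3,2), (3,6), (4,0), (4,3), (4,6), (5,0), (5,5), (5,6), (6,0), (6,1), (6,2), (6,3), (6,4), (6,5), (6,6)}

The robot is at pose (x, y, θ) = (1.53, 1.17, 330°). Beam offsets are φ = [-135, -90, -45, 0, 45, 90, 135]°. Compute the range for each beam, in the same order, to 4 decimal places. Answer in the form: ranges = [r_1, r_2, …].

beam 1: φ=-135°, α=195°
  direction (-0.9659, -0.2588); cell (1,1); t to first gridline: x 0.5487, y 0.6568 (then +1.0353 / +3.8637)
    (0,1) via x @ 0.5487  # hit
  → r_1 = 0.5487
beam 2: φ=-90°, α=240°
  direction (-0.5000, -0.8660); cell (1,1); t to first gridline: x 1.0600, y 0.1963 (then +2.0000 / +1.1547)
    (1,0) via y @ 0.1963  # hit
  → r_2 = 0.1963
beam 3: φ=-45°, α=285°
  direction (0.2588, -0.9659); cell (1,1); t to first gridline: x 1.8159, y 0.1760 (then +3.8637 / +1.0353)
    (1,0) via y @ 0.1760  # hit
  → r_3 = 0.1760
beam 4: φ=0°, α=330°
  direction (0.8660, -0.5000); cell (1,1); t to first gridline: x 0.5427, y 0.3400 (then +1.1547 / +2.0000)
    (1,0) via y @ 0.3400  # hit
  → r_4 = 0.3400
beam 5: φ=45°, α=15°
  direction (0.9659, 0.2588); cell (1,1); t to first gridline: x 0.4866, y 3.2069 (then +1.0353 / +3.8637)
    (2,1) via x @ 0.4866
    (3,1) via x @ 1.5219  # hit
  → r_5 = 1.5219
beam 6: φ=90°, α=60°
  direction (0.5000, 0.8660); cell (1,1); t to first gridline: x 0.9400, y 0.9584 (then +2.0000 / +1.1547)
    (2,1) via x @ 0.9400
    (2,2) via y @ 0.9584
    (2,3) via y @ 2.1131
    (3,3) via x @ 2.9400
    (3,4) via y @ 3.2678
    (3,5) via y @ 4.4225
    (4,5) via x @ 4.9400
    (4,6) via y @ 5.5772  # hit
  → r_6 = 5.5772
beam 7: φ=135°, α=105°
  direction (-0.2588, 0.9659); cell (1,1); t to first gridline: x 2.0478, y 0.8593 (then +3.8637 / +1.0353)
    (1,2) via y @ 0.8593
    (1,3) via y @ 1.8946
    (0,3) via x @ 2.0478  # hit
  → r_7 = 2.0478

ranges = [0.5487, 0.1963, 0.1760, 0.3400, 1.5219, 5.5772, 2.0478]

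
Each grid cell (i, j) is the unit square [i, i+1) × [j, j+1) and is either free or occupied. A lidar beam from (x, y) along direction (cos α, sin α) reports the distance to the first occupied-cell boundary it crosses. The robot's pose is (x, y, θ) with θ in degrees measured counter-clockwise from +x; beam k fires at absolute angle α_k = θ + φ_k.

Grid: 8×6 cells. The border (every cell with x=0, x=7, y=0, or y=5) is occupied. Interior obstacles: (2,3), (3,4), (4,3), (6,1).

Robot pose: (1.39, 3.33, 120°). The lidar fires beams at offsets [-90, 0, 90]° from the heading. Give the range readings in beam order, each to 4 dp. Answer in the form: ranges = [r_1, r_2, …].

beam 1: φ=-90°, α=30°
  dir = (cos 30°, sin 30°) = (0.8660, 0.5000); from cell (1,3)
  next x-line at t=0.7044, next y-line at t=1.3400; Δt_x=1.1547, Δt_y=2.0000
    x: enter (2,3) at t=0.7044 ← occupied
  → r_1 = 0.7044
beam 2: φ=0°, α=120°
  dir = (cos 120°, sin 120°) = (-0.5000, 0.8660); from cell (1,3)
  next x-line at t=0.7800, next y-line at t=0.7736; Δt_x=2.0000, Δt_y=1.1547
    y: enter (1,4) at t=0.7736
    x: enter (0,4) at t=0.7800 ← occupied
  → r_2 = 0.7800
beam 3: φ=90°, α=210°
  dir = (cos 210°, sin 210°) = (-0.8660, -0.5000); from cell (1,3)
  next x-line at t=0.4503, next y-line at t=0.6600; Δt_x=1.1547, Δt_y=2.0000
    x: enter (0,3) at t=0.4503 ← occupied
  → r_3 = 0.4503

ranges = [0.7044, 0.7800, 0.4503]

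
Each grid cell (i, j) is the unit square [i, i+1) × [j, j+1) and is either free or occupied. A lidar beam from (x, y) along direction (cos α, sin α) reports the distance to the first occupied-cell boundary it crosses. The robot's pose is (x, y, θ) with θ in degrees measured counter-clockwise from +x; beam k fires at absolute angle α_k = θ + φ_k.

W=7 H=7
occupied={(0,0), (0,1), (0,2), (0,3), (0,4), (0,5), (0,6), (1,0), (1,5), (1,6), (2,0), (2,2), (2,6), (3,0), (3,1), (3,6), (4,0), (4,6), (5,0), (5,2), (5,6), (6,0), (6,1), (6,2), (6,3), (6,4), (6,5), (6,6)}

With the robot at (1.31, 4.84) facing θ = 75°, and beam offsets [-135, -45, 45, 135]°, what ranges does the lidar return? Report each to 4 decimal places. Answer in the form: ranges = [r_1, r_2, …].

beam 1: φ=-135°, α=300°
  direction (0.5000, -0.8660); cell (1,4); t to first gridline: x 1.3800, y 0.9699 (then +2.0000 / +1.1547)
    (1,3) via y @ 0.9699
    (2,3) via x @ 1.3800
    (2,2) via y @ 2.1246  # hit
  → r_1 = 2.1246
beam 2: φ=-45°, α=30°
  direction (0.8660, 0.5000); cell (1,4); t to first gridline: x 0.7967, y 0.3200 (then +1.1547 / +2.0000)
    (1,5) via y @ 0.3200  # hit
  → r_2 = 0.3200
beam 3: φ=45°, α=120°
  direction (-0.5000, 0.8660); cell (1,4); t to first gridline: x 0.6200, y 0.1848 (then +2.0000 / +1.1547)
    (1,5) via y @ 0.1848  # hit
  → r_3 = 0.1848
beam 4: φ=135°, α=210°
  direction (-0.8660, -0.5000); cell (1,4); t to first gridline: x 0.3580, y 1.6800 (then +1.1547 / +2.0000)
    (0,4) via x @ 0.3580  # hit
  → r_4 = 0.3580

ranges = [2.1246, 0.3200, 0.1848, 0.3580]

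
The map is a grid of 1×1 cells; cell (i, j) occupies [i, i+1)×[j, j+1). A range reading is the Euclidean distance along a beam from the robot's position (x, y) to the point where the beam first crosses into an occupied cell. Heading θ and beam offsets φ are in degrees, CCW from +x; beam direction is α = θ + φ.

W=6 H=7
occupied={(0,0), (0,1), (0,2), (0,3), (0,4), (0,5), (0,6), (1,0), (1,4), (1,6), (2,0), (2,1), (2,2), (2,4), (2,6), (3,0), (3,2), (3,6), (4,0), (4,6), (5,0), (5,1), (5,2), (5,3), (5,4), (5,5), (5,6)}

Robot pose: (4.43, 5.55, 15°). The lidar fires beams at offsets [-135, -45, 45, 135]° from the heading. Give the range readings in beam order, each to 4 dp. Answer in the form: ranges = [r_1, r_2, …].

beam 1: φ=-135°, α=240°
  d=(-0.5000,-0.8660)  start (4,5)  tX=0.8600 tY=0.6351  stride 1/|dx|=2.0000 1/|dy|=1.1547
    cross y-line → (4,4), t=0.6351
    cross x-line → (3,4), t=0.8600
    cross y-line → (3,3), t=1.7898
    cross x-line → (2,3), t=2.8600
    cross y-line → (2,2), t=2.9445 (wall)
  → r_1 = 2.9445
beam 2: φ=-45°, α=330°
  d=(0.8660,-0.5000)  start (4,5)  tX=0.6582 tY=1.1000  stride 1/|dx|=1.1547 1/|dy|=2.0000
    cross x-line → (5,5), t=0.6582 (wall)
  → r_2 = 0.6582
beam 3: φ=45°, α=60°
  d=(0.5000,0.8660)  start (4,5)  tX=1.1400 tY=0.5196  stride 1/|dx|=2.0000 1/|dy|=1.1547
    cross y-line → (4,6), t=0.5196 (wall)
  → r_3 = 0.5196
beam 4: φ=135°, α=150°
  d=(-0.8660,0.5000)  start (4,5)  tX=0.4965 tY=0.9000  stride 1/|dx|=1.1547 1/|dy|=2.0000
    cross x-line → (3,5), t=0.4965
    cross y-line → (3,6), t=0.9000 (wall)
  → r_4 = 0.9000

ranges = [2.9445, 0.6582, 0.5196, 0.9000]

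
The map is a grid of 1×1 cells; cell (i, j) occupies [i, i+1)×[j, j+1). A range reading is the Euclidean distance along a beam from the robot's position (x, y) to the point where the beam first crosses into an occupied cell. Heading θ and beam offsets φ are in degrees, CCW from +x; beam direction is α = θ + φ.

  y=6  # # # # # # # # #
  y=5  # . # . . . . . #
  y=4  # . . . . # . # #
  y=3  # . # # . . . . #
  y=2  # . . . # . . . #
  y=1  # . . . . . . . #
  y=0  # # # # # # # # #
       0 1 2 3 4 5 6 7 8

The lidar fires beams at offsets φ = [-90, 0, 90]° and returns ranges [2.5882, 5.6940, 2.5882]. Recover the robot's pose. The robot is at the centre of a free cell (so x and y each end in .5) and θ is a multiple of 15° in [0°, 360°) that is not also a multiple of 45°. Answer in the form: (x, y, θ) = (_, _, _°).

(x, y, θ) = (6.5, 3.5, 165°)

Enumerate (i+0.5, j+0.5, θ) over the 29 free cells and 16 admissible headings. For each, cast all 3 beams and compare to the given ranges.
  (3.5, 5.5, 300°): beam 1 = 0.5774 ≠ 2.5882 ✗
  (7.5, 1.5, 105°): beam 1 = 0.5176 ≠ 2.5882 ✗
  (2.5, 1.5, 330°): beam 1 = 0.5774 ≠ 2.5882 ✗
  …
  (6.5, 3.5, 165°): r_1=2.5882, r_2=5.6940, r_3=2.5882 — all match ✓
Unique over the lattice → pose = (6.5, 3.5, 165°).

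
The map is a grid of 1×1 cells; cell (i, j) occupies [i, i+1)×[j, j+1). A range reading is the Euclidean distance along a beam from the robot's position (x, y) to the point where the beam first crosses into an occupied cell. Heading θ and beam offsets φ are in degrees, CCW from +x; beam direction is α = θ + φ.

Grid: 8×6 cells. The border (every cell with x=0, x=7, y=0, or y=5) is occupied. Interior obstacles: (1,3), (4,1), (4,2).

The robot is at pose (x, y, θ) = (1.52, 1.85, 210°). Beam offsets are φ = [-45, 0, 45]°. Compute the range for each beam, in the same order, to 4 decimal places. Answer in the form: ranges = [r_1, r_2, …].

ranges = [0.5383, 0.6004, 0.8800]

beam 1: φ=-45°, α=165°
  d=(-0.9659,0.2588)  start (1,1)  tX=0.5383 tY=0.5796  stride 1/|dx|=1.0353 1/|dy|=3.8637
    cross x-line → (0,1), t=0.5383 (wall)
  → r_1 = 0.5383
beam 2: φ=0°, α=210°
  d=(-0.8660,-0.5000)  start (1,1)  tX=0.6004 tY=1.7000  stride 1/|dx|=1.1547 1/|dy|=2.0000
    cross x-line → (0,1), t=0.6004 (wall)
  → r_2 = 0.6004
beam 3: φ=45°, α=255°
  d=(-0.2588,-0.9659)  start (1,1)  tX=2.0091 tY=0.8800  stride 1/|dx|=3.8637 1/|dy|=1.0353
    cross y-line → (1,0), t=0.8800 (wall)
  → r_3 = 0.8800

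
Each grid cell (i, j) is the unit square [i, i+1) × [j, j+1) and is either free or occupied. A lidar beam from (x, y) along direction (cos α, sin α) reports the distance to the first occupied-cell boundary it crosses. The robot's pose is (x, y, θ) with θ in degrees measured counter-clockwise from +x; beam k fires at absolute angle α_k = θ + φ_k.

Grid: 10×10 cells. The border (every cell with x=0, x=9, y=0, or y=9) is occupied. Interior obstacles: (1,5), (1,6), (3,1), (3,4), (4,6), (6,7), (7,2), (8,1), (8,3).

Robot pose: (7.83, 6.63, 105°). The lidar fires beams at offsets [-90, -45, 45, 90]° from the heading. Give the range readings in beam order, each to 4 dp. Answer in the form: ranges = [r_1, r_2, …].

beam 1: φ=-90°, α=15°
  cosα=0.9659 sinα=0.2588 | (7,6) | tMaxX 0.1760 tMaxY 1.4296 | tΔX 1.0353 tΔY 3.8637
    t=0.1760 [x] (8,6)
    t=1.2113 [x] (9,6) — stop
  → r_1 = 1.2113
beam 2: φ=-45°, α=60°
  cosα=0.5000 sinα=0.8660 | (7,6) | tMaxX 0.3400 tMaxY 0.4272 | tΔX 2.0000 tΔY 1.1547
    t=0.3400 [x] (8,6)
    t=0.4272 [y] (8,7)
    t=1.5819 [y] (8,8)
    t=2.3400 [x] (9,8) — stop
  → r_2 = 2.3400
beam 3: φ=45°, α=150°
  cosα=-0.8660 sinα=0.5000 | (7,6) | tMaxX 0.9584 tMaxY 0.7400 | tΔX 1.1547 tΔY 2.0000
    t=0.7400 [y] (7,7)
    t=0.9584 [x] (6,7) — stop
  → r_3 = 0.9584
beam 4: φ=90°, α=195°
  cosα=-0.9659 sinα=-0.2588 | (7,6) | tMaxX 0.8593 tMaxY 2.4341 | tΔX 1.0353 tΔY 3.8637
    t=0.8593 [x] (6,6)
    t=1.8946 [x] (5,6)
    t=2.4341 [y] (5,5)
    t=2.9298 [x] (4,5)
    t=3.9651 [x] (3,5)
    t=5.0004 [x] (2,5)
    t=6.0357 [x] (1,5) — stop
  → r_4 = 6.0357

ranges = [1.2113, 2.3400, 0.9584, 6.0357]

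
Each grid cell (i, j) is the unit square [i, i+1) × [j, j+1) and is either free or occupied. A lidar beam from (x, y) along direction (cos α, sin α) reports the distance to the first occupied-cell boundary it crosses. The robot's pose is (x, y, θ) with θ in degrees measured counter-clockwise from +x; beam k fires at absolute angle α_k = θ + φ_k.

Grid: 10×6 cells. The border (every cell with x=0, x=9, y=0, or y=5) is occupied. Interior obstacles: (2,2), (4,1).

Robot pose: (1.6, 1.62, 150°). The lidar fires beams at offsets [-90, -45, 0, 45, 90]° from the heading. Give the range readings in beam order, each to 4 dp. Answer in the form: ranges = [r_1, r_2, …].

beam 1: φ=-90°, α=60°
  dir = (cos 60°, sin 60°) = (0.5000, 0.8660); from cell (1,1)
  next x-line at t=0.8000, next y-line at t=0.4388; Δt_x=2.0000, Δt_y=1.1547
    y: enter (1,2) at t=0.4388
    x: enter (2,2) at t=0.8000 ← occupied
  → r_1 = 0.8000
beam 2: φ=-45°, α=105°
  dir = (cos 105°, sin 105°) = (-0.2588, 0.9659); from cell (1,1)
  next x-line at t=2.3182, next y-line at t=0.3934; Δt_x=3.8637, Δt_y=1.0353
    y: enter (1,2) at t=0.3934
    y: enter (1,3) at t=1.4287
    x: enter (0,3) at t=2.3182 ← occupied
  → r_2 = 2.3182
beam 3: φ=0°, α=150°
  dir = (cos 150°, sin 150°) = (-0.8660, 0.5000); from cell (1,1)
  next x-line at t=0.6928, next y-line at t=0.7600; Δt_x=1.1547, Δt_y=2.0000
    x: enter (0,1) at t=0.6928 ← occupied
  → r_3 = 0.6928
beam 4: φ=45°, α=195°
  dir = (cos 195°, sin 195°) = (-0.9659, -0.2588); from cell (1,1)
  next x-line at t=0.6212, next y-line at t=2.3955; Δt_x=1.0353, Δt_y=3.8637
    x: enter (0,1) at t=0.6212 ← occupied
  → r_4 = 0.6212
beam 5: φ=90°, α=240°
  dir = (cos 240°, sin 240°) = (-0.5000, -0.8660); from cell (1,1)
  next x-line at t=1.2000, next y-line at t=0.7159; Δt_x=2.0000, Δt_y=1.1547
    y: enter (1,0) at t=0.7159 ← occupied
  → r_5 = 0.7159

ranges = [0.8000, 2.3182, 0.6928, 0.6212, 0.7159]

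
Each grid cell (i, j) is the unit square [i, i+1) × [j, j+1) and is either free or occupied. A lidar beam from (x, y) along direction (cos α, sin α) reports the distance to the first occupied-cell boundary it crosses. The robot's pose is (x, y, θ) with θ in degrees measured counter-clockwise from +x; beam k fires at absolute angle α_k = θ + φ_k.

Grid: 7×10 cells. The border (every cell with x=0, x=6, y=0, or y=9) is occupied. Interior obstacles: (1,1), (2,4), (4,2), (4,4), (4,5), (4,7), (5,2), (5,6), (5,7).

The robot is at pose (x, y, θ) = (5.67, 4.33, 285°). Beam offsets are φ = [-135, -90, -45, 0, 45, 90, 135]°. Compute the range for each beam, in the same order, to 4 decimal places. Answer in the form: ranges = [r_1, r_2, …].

beam 1: φ=-135°, α=150°
  cosα=-0.8660 sinα=0.5000 | (5,4) | tMaxX 0.7736 tMaxY 1.3400 | tΔX 1.1547 tΔY 2.0000
    t=0.7736 [x] (4,4) — stop
  → r_1 = 0.7736
beam 2: φ=-90°, α=195°
  cosα=-0.9659 sinα=-0.2588 | (5,4) | tMaxX 0.6936 tMaxY 1.2750 | tΔX 1.0353 tΔY 3.8637
    t=0.6936 [x] (4,4) — stop
  → r_2 = 0.6936
beam 3: φ=-45°, α=240°
  cosα=-0.5000 sinα=-0.8660 | (5,4) | tMaxX 1.3400 tMaxY 0.3811 | tΔX 2.0000 tΔY 1.1547
    t=0.3811 [y] (5,3)
    t=1.3400 [x] (4,3)
    t=1.5358 [y] (4,2) — stop
  → r_3 = 1.5358
beam 4: φ=0°, α=285°
  cosα=0.2588 sinα=-0.9659 | (5,4) | tMaxX 1.2750 tMaxY 0.3416 | tΔX 3.8637 tΔY 1.0353
    t=0.3416 [y] (5,3)
    t=1.2750 [x] (6,3) — stop
  → r_4 = 1.2750
beam 5: φ=45°, α=330°
  cosα=0.8660 sinα=-0.5000 | (5,4) | tMaxX 0.3811 tMaxY 0.6600 | tΔX 1.1547 tΔY 2.0000
    t=0.3811 [x] (6,4) — stop
  → r_5 = 0.3811
beam 6: φ=90°, α=15°
  cosα=0.9659 sinα=0.2588 | (5,4) | tMaxX 0.3416 tMaxY 2.5887 | tΔX 1.0353 tΔY 3.8637
    t=0.3416 [x] (6,4) — stop
  → r_6 = 0.3416
beam 7: φ=135°, α=60°
  cosα=0.5000 sinα=0.8660 | (5,4) | tMaxX 0.6600 tMaxY 0.7736 | tΔX 2.0000 tΔY 1.1547
    t=0.6600 [x] (6,4) — stop
  → r_7 = 0.6600

ranges = [0.7736, 0.6936, 1.5358, 1.2750, 0.3811, 0.3416, 0.6600]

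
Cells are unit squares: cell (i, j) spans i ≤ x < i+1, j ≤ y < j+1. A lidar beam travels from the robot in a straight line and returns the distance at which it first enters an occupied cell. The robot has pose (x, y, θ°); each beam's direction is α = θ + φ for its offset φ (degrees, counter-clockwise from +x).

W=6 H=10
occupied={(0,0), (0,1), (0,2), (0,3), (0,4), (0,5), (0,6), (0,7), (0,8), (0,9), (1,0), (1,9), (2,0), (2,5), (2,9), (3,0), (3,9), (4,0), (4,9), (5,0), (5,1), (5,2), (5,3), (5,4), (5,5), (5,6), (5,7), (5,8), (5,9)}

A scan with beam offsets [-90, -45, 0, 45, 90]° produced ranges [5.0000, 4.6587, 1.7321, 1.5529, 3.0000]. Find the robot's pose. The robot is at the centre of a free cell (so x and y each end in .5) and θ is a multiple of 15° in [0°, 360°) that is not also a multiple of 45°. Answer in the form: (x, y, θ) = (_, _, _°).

(x, y, θ) = (3.5, 5.5, 330°)

Enumerate (i+0.5, j+0.5, θ) over the 31 free cells and 16 admissible headings. For each, cast all 5 beams and compare to the given ranges.
  (2.5, 3.5, 240°): beam 1 = 1.7321 ≠ 5.0000 ✗
  (3.5, 1.5, 300°): beam 1 = 1.0000 ≠ 5.0000 ✗
  (2.5, 8.5, 210°): beam 1 = 0.5774 ≠ 5.0000 ✗
  (3.5, 3.5, 330°): beam 1 = 2.8868 ≠ 5.0000 ✗
  (4.5, 1.5, 105°): beam 1 = 0.5176 ≠ 5.0000 ✗
  …
  (3.5, 5.5, 330°): r_1=5.0000, r_2=4.6587, r_3=1.7321, r_4=1.5529, r_5=3.0000 — all match ✓
No second candidate reproduces the full scan.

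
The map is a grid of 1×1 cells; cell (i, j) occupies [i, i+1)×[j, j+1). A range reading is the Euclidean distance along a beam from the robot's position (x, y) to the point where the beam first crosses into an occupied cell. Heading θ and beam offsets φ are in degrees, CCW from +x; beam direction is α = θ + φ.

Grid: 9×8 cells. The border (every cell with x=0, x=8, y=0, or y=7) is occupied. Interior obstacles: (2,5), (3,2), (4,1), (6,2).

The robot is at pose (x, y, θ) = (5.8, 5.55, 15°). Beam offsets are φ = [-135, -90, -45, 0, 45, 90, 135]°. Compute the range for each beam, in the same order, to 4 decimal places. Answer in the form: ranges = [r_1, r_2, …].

beam 1: φ=-135°, α=240°
  cosα=-0.5000 sinα=-0.8660 | (5,5) | tMaxX 1.6000 tMaxY 0.6351 | tΔX 2.0000 tΔY 1.1547
    t=0.6351 [y] (5,4)
    t=1.6000 [x] (4,4)
    t=1.7898 [y] (4,3)
    t=2.9445 [y] (4,2)
    t=3.6000 [x] (3,2) — stop
  → r_1 = 3.6000
beam 2: φ=-90°, α=285°
  cosα=0.2588 sinα=-0.9659 | (5,5) | tMaxX 0.7727 tMaxY 0.5694 | tΔX 3.8637 tΔY 1.0353
    t=0.5694 [y] (5,4)
    t=0.7727 [x] (6,4)
    t=1.6047 [y] (6,3)
    t=2.6400 [y] (6,2) — stop
  → r_2 = 2.6400
beam 3: φ=-45°, α=330°
  cosα=0.8660 sinα=-0.5000 | (5,5) | tMaxX 0.2309 tMaxY 1.1000 | tΔX 1.1547 tΔY 2.0000
    t=0.2309 [x] (6,5)
    t=1.1000 [y] (6,4)
    t=1.3856 [x] (7,4)
    t=2.5403 [x] (8,4) — stop
  → r_3 = 2.5403
beam 4: φ=0°, α=15°
  cosα=0.9659 sinα=0.2588 | (5,5) | tMaxX 0.2071 tMaxY 1.7387 | tΔX 1.0353 tΔY 3.8637
    t=0.2071 [x] (6,5)
    t=1.2423 [x] (7,5)
    t=1.7387 [y] (7,6)
    t=2.2776 [x] (8,6) — stop
  → r_4 = 2.2776
beam 5: φ=45°, α=60°
  cosα=0.5000 sinα=0.8660 | (5,5) | tMaxX 0.4000 tMaxY 0.5196 | tΔX 2.0000 tΔY 1.1547
    t=0.4000 [x] (6,5)
    t=0.5196 [y] (6,6)
    t=1.6743 [y] (6,7) — stop
  → r_5 = 1.6743
beam 6: φ=90°, α=105°
  cosα=-0.2588 sinα=0.9659 | (5,5) | tMaxX 3.0910 tMaxY 0.4659 | tΔX 3.8637 tΔY 1.0353
    t=0.4659 [y] (5,6)
    t=1.5012 [y] (5,7) — stop
  → r_6 = 1.5012
beam 7: φ=135°, α=150°
  cosα=-0.8660 sinα=0.5000 | (5,5) | tMaxX 0.9238 tMaxY 0.9000 | tΔX 1.1547 tΔY 2.0000
    t=0.9000 [y] (5,6)
    t=0.9238 [x] (4,6)
    t=2.0785 [x] (3,6)
    t=2.9000 [y] (3,7) — stop
  → r_7 = 2.9000

ranges = [3.6000, 2.6400, 2.5403, 2.2776, 1.6743, 1.5012, 2.9000]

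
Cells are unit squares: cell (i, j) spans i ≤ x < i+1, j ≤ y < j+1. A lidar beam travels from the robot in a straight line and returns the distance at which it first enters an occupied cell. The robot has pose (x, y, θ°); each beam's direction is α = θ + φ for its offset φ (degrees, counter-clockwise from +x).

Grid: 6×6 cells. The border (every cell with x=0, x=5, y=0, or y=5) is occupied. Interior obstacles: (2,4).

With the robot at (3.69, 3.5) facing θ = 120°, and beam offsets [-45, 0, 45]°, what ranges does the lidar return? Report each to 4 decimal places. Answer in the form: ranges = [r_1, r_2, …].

ranges = [1.5529, 1.3800, 2.7849]

beam 1: φ=-45°, α=75°
  dir = (cos 75°, sin 75°) = (0.2588, 0.9659); from cell (3,3)
  next x-line at t=1.1977, next y-line at t=0.5176; Δt_x=3.8637, Δt_y=1.0353
    y: enter (3,4) at t=0.5176
    x: enter (4,4) at t=1.1977
    y: enter (4,5) at t=1.5529 ← occupied
  → r_1 = 1.5529
beam 2: φ=0°, α=120°
  dir = (cos 120°, sin 120°) = (-0.5000, 0.8660); from cell (3,3)
  next x-line at t=1.3800, next y-line at t=0.5774; Δt_x=2.0000, Δt_y=1.1547
    y: enter (3,4) at t=0.5774
    x: enter (2,4) at t=1.3800 ← occupied
  → r_2 = 1.3800
beam 3: φ=45°, α=165°
  dir = (cos 165°, sin 165°) = (-0.9659, 0.2588); from cell (3,3)
  next x-line at t=0.7143, next y-line at t=1.9319; Δt_x=1.0353, Δt_y=3.8637
    x: enter (2,3) at t=0.7143
    x: enter (1,3) at t=1.7496
    y: enter (1,4) at t=1.9319
    x: enter (0,4) at t=2.7849 ← occupied
  → r_3 = 2.7849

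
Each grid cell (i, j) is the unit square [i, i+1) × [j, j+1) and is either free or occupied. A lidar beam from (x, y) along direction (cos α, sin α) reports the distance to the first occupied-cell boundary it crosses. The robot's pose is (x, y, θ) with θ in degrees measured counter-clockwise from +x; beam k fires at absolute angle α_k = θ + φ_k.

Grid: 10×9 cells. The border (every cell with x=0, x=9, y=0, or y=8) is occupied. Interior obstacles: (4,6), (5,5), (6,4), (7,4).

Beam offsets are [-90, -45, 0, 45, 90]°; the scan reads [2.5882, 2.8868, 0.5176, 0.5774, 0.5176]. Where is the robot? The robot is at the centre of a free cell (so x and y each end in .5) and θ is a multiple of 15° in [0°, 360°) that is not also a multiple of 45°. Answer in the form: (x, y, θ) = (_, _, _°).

(x, y, θ) = (6.5, 5.5, 165°)

Candidates: 52 free-cell centres × 16 headings = 832 poses. Raycast each; keep the one whose scan matches to 4 dp.
  (2.5, 5.5, 330°): beam 1 = 3.0000 ≠ 2.5882 ✗
  (1.5, 7.5, 30°): beam 1 = 7.5056 ≠ 2.5882 ✗
  (5.5, 1.5, 150°): beam 1 = 2.8868 ≠ 2.5882 ✗
  (5.5, 6.5, 210°): beam 1 = 1.7321 ≠ 2.5882 ✗
  …
  (6.5, 5.5, 165°): r_1=2.5882, r_2=2.8868, r_3=0.5176, r_4=0.5774, r_5=0.5176 — all match ✓
Only this pose fits every beam.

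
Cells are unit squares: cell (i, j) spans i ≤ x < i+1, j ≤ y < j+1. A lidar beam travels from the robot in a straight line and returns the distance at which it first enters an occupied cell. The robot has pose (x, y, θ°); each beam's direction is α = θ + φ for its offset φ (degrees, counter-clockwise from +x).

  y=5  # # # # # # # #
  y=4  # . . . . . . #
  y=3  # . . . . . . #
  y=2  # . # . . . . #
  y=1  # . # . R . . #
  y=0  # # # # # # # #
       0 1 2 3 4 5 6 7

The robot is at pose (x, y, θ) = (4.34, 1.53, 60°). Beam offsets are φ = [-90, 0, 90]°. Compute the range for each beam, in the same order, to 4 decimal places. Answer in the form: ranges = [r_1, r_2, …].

ranges = [1.0600, 4.0068, 1.5473]

beam 1: φ=-90°, α=330°
  direction (0.8660, -0.5000); cell (4,1); t to first gridline: x 0.7621, y 1.0600 (then +1.1547 / +2.0000)
    (5,1) via x @ 0.7621
    (5,0) via y @ 1.0600  # hit
  → r_1 = 1.0600
beam 2: φ=0°, α=60°
  direction (0.5000, 0.8660); cell (4,1); t to first gridline: x 1.3200, y 0.5427 (then +2.0000 / +1.1547)
    (4,2) via y @ 0.5427
    (5,2) via x @ 1.3200
    (5,3) via y @ 1.6974
    (5,4) via y @ 2.8521
    (6,4) via x @ 3.3200
    (6,5) via y @ 4.0068  # hit
  → r_2 = 4.0068
beam 3: φ=90°, α=150°
  direction (-0.8660, 0.5000); cell (4,1); t to first gridline: x 0.3926, y 0.9400 (then +1.1547 / +2.0000)
    (3,1) via x @ 0.3926
    (3,2) via y @ 0.9400
    (2,2) via x @ 1.5473  # hit
  → r_3 = 1.5473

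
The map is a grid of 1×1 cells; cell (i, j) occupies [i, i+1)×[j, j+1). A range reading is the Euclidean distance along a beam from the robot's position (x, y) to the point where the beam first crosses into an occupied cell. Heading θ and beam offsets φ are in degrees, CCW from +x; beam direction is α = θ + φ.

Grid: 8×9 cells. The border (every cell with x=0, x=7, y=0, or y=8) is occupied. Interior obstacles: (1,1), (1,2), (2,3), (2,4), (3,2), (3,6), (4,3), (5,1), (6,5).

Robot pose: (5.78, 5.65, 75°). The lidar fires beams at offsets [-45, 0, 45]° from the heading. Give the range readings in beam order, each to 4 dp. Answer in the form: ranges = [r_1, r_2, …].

beam 1: φ=-45°, α=30°
  cosα=0.8660 sinα=0.5000 | (5,5) | tMaxX 0.2540 tMaxY 0.7000 | tΔX 1.1547 tΔY 2.0000
    t=0.2540 [x] (6,5) — stop
  → r_1 = 0.2540
beam 2: φ=0°, α=75°
  cosα=0.2588 sinα=0.9659 | (5,5) | tMaxX 0.8500 tMaxY 0.3623 | tΔX 3.8637 tΔY 1.0353
    t=0.3623 [y] (5,6)
    t=0.8500 [x] (6,6)
    t=1.3976 [y] (6,7)
    t=2.4329 [y] (6,8) — stop
  → r_2 = 2.4329
beam 3: φ=45°, α=120°
  cosα=-0.5000 sinα=0.8660 | (5,5) | tMaxX 1.5600 tMaxY 0.4041 | tΔX 2.0000 tΔY 1.1547
    t=0.4041 [y] (5,6)
    t=1.5588 [y] (5,7)
    t=1.5600 [x] (4,7)
    t=2.7135 [y] (4,8) — stop
  → r_3 = 2.7135

ranges = [0.2540, 2.4329, 2.7135]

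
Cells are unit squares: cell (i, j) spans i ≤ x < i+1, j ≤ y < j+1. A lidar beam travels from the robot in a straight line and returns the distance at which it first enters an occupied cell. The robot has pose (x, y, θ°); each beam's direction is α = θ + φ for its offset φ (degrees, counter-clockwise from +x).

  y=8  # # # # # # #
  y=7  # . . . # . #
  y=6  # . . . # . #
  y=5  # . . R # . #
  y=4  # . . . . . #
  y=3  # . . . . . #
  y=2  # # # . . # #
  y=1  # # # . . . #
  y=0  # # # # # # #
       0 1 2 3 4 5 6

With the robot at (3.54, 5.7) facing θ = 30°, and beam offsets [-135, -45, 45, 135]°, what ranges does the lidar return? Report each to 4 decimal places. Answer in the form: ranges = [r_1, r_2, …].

ranges = [2.7952, 0.4762, 1.7773, 2.6296]

beam 1: φ=-135°, α=255°
  dir = (cos 255°, sin 255°) = (-0.2588, -0.9659); from cell (3,5)
  next x-line at t=2.0864, next y-line at t=0.7247; Δt_x=3.8637, Δt_y=1.0353
    y: enter (3,4) at t=0.7247
    y: enter (3,3) at t=1.7600
    x: enter (2,3) at t=2.0864
    y: enter (2,2) at t=2.7952 ← occupied
  → r_1 = 2.7952
beam 2: φ=-45°, α=345°
  dir = (cos 345°, sin 345°) = (0.9659, -0.2588); from cell (3,5)
  next x-line at t=0.4762, next y-line at t=2.7046; Δt_x=1.0353, Δt_y=3.8637
    x: enter (4,5) at t=0.4762 ← occupied
  → r_2 = 0.4762
beam 3: φ=45°, α=75°
  dir = (cos 75°, sin 75°) = (0.2588, 0.9659); from cell (3,5)
  next x-line at t=1.7773, next y-line at t=0.3106; Δt_x=3.8637, Δt_y=1.0353
    y: enter (3,6) at t=0.3106
    y: enter (3,7) at t=1.3459
    x: enter (4,7) at t=1.7773 ← occupied
  → r_3 = 1.7773
beam 4: φ=135°, α=165°
  dir = (cos 165°, sin 165°) = (-0.9659, 0.2588); from cell (3,5)
  next x-line at t=0.5590, next y-line at t=1.1591; Δt_x=1.0353, Δt_y=3.8637
    x: enter (2,5) at t=0.5590
    y: enter (2,6) at t=1.1591
    x: enter (1,6) at t=1.5943
    x: enter (0,6) at t=2.6296 ← occupied
  → r_4 = 2.6296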